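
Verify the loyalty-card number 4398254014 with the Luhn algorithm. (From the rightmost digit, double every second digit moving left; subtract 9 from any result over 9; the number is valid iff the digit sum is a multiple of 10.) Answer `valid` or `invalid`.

From the right, keep odd positions and double even positions (subtract 9 from any doubled value over 9):
  doubled (positions 2,4,...): 2 8 4 9 8 → sum 31
  kept (positions 1,3,...): 4 0 5 8 3 → sum 20
Total = 51.
51 mod 10 = 1, so the number is invalid.

invalid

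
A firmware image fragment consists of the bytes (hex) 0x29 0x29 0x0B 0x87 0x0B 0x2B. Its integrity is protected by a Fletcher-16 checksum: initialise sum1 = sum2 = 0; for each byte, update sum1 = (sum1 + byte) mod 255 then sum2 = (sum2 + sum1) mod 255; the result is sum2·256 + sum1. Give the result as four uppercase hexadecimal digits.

Running sums (mod 255):
  after byte 0 (0x29): sum1=41, sum2=41
  after byte 1 (0x29): sum1=82, sum2=123
  after byte 2 (0x0B): sum1=93, sum2=216
  after byte 3 (0x87): sum1=228, sum2=189
  after byte 4 (0x0B): sum1=239, sum2=173
  after byte 5 (0x2B): sum1=27, sum2=200
Checksum = sum2·256 + sum1 = 200·256 + 27 = 51227 = 0xC81B.

C81B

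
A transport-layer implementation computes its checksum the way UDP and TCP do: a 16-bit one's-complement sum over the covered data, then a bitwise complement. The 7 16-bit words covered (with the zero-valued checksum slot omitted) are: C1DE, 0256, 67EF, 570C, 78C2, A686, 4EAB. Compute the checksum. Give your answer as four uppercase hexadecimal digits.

0EDB

One's-complement addition (fold any carry out of bit 15 back into bit 0):
  0xC1DE + 0x0256 = 0x0C434
  0xC434 + 0x67EF = 0x12C23 → wrap carry → 0x2C24
  0x2C24 + 0x570C = 0x08330
  0x8330 + 0x78C2 = 0x0FBF2
  0xFBF2 + 0xA686 = 0x1A278 → wrap carry → 0xA279
  0xA279 + 0x4EAB = 0x0F124
One's-complement sum = 0xF124.
Checksum = ~0xF124 & 0xFFFF = 0x0EDB.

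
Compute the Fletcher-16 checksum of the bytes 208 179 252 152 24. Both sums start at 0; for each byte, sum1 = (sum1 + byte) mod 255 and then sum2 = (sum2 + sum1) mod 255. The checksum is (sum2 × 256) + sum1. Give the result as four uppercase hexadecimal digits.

Running sums (mod 255):
  after byte 0 (208): sum1=208, sum2=208
  after byte 1 (179): sum1=132, sum2=85
  after byte 2 (252): sum1=129, sum2=214
  after byte 3 (152): sum1=26, sum2=240
  after byte 4 (24): sum1=50, sum2=35
Checksum = sum2·256 + sum1 = 35·256 + 50 = 9010 = 0x2332.

2332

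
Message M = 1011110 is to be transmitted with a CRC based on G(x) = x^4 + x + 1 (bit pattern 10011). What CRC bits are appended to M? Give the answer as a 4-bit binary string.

Append 4 zeros: 10111100000. Divide by 10011 (XOR where the leading bit is 1):
  pos 0: 10111 XOR 10011 = 00100
  pos 2: 10010 XOR 10011 = 00001
  pos 6: 10000 XOR 10011 = 00011
Remainder (last 4 bits) = 0011. This is the CRC / FCS.

0011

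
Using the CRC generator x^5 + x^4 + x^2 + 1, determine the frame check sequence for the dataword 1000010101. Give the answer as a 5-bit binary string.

11101

Append 5 zeros: 100001010100000. Divide by 110101 (XOR where the leading bit is 1):
  pos 0: 100001 XOR 110101 = 010100
  pos 1: 101000 XOR 110101 = 011101
  pos 2: 111011 XOR 110101 = 001110
  pos 4: 111001 XOR 110101 = 001100
  pos 6: 110000 XOR 110101 = 000101
  pos 9: 101000 XOR 110101 = 011101
Remainder (last 5 bits) = 11101. This is the CRC / FCS.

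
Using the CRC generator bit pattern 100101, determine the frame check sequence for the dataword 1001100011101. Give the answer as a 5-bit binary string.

Append 5 zeros: 100110001110100000. Divide by 100101 (XOR where the leading bit is 1):
  pos 0: 100110 XOR 100101 = 000011
  pos 4: 110011 XOR 100101 = 010110
  pos 5: 101101 XOR 100101 = 001000
  pos 7: 100001 XOR 100101 = 000100
  pos 10: 100000 XOR 100101 = 000101
Remainder (last 5 bits) = 10100. This is the CRC / FCS.

10100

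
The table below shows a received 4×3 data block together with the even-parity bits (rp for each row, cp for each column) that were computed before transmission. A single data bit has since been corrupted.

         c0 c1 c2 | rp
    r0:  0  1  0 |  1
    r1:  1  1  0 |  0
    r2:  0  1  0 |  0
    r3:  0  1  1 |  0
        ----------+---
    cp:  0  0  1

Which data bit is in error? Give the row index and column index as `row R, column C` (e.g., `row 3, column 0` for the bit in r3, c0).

Recompute each row's even parity and compare to rp:
  r0: data parity 1, sent rp 1 → ok
  r1: data parity 0, sent rp 0 → ok
  r2: data parity 1, sent rp 0 → mismatch
  r3: data parity 0, sent rp 0 → ok
Recompute each column's even parity and compare to cp:
  c0: data parity 1, sent cp 0 → mismatch
  c1: data parity 0, sent cp 0 → ok
  c2: data parity 1, sent cp 1 → ok
Exactly one row (r2) and one column (c0) fail → the flipped bit is at their intersection.

row 2, column 0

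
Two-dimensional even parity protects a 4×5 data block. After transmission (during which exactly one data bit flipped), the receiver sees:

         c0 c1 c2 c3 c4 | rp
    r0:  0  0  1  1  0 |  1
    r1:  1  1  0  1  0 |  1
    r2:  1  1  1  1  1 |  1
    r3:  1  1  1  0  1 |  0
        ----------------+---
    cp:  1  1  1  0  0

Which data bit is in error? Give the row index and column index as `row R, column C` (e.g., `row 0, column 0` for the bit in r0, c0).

row 0, column 3

Recompute each row's even parity and compare to rp:
  r0: data parity 0, sent rp 1 → mismatch
  r1: data parity 1, sent rp 1 → ok
  r2: data parity 1, sent rp 1 → ok
  r3: data parity 0, sent rp 0 → ok
Recompute each column's even parity and compare to cp:
  c0: data parity 1, sent cp 1 → ok
  c1: data parity 1, sent cp 1 → ok
  c2: data parity 1, sent cp 1 → ok
  c3: data parity 1, sent cp 0 → mismatch
  c4: data parity 0, sent cp 0 → ok
Exactly one row (r0) and one column (c3) fail → the flipped bit is at their intersection.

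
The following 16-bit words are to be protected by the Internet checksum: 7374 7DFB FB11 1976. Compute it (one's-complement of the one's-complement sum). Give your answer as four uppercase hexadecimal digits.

FA07

One's-complement addition (fold any carry out of bit 15 back into bit 0):
  0x7374 + 0x7DFB = 0x0F16F
  0xF16F + 0xFB11 = 0x1EC80 → wrap carry → 0xEC81
  0xEC81 + 0x1976 = 0x105F7 → wrap carry → 0x05F8
One's-complement sum = 0x05F8.
Checksum = ~0x05F8 & 0xFFFF = 0xFA07.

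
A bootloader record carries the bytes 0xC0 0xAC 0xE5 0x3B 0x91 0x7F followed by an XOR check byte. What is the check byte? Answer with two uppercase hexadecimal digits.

5C

XOR the bytes together:
  start with 0xC0
  0xC0 ⊕ 0xAC = 0x6C
  0x6C ⊕ 0xE5 = 0x89
  0x89 ⊕ 0x3B = 0xB2
  0xB2 ⊕ 0x91 = 0x23
  0x23 ⊕ 0x7F = 0x5C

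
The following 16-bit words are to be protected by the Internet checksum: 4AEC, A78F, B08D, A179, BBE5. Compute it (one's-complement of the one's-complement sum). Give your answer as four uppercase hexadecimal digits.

FF96

One's-complement addition (fold any carry out of bit 15 back into bit 0):
  0x4AEC + 0xA78F = 0x0F27B
  0xF27B + 0xB08D = 0x1A308 → wrap carry → 0xA309
  0xA309 + 0xA179 = 0x14482 → wrap carry → 0x4483
  0x4483 + 0xBBE5 = 0x10068 → wrap carry → 0x0069
One's-complement sum = 0x0069.
Checksum = ~0x0069 & 0xFFFF = 0xFF96.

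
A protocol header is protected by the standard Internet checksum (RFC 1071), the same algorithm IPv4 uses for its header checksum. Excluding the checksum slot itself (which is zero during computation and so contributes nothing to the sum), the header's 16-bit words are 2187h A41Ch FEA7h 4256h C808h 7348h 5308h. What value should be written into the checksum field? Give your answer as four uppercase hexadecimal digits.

One's-complement addition (fold any carry out of bit 15 back into bit 0):
  0x2187 + 0xA41C = 0x0C5A3
  0xC5A3 + 0xFEA7 = 0x1C44A → wrap carry → 0xC44B
  0xC44B + 0x4256 = 0x106A1 → wrap carry → 0x06A2
  0x06A2 + 0xC808 = 0x0CEAA
  0xCEAA + 0x7348 = 0x141F2 → wrap carry → 0x41F3
  0x41F3 + 0x5308 = 0x094FB
One's-complement sum = 0x94FB.
Checksum = ~0x94FB & 0xFFFF = 0x6B04.

6B04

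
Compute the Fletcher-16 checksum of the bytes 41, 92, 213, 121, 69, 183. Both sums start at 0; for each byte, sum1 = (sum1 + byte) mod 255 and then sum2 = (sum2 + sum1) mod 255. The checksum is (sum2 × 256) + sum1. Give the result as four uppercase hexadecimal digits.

Running sums (mod 255):
  after byte 0 (41): sum1=41, sum2=41
  after byte 1 (92): sum1=133, sum2=174
  after byte 2 (213): sum1=91, sum2=10
  after byte 3 (121): sum1=212, sum2=222
  after byte 4 (69): sum1=26, sum2=248
  after byte 5 (183): sum1=209, sum2=202
Checksum = sum2·256 + sum1 = 202·256 + 209 = 51921 = 0xCAD1.

CAD1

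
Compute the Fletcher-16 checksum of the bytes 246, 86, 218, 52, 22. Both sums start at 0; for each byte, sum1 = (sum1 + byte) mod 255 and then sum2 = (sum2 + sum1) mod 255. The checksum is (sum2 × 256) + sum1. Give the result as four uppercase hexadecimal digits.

3B72

Running sums (mod 255):
  after byte 0 (246): sum1=246, sum2=246
  after byte 1 (86): sum1=77, sum2=68
  after byte 2 (218): sum1=40, sum2=108
  after byte 3 (52): sum1=92, sum2=200
  after byte 4 (22): sum1=114, sum2=59
Checksum = sum2·256 + sum1 = 59·256 + 114 = 15218 = 0x3B72.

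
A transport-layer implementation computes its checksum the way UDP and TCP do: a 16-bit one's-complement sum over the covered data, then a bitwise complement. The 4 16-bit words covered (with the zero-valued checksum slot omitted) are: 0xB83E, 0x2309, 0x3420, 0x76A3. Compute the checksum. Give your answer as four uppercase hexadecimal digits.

One's-complement addition (fold any carry out of bit 15 back into bit 0):
  0xB83E + 0x2309 = 0x0DB47
  0xDB47 + 0x3420 = 0x10F67 → wrap carry → 0x0F68
  0x0F68 + 0x76A3 = 0x0860B
One's-complement sum = 0x860B.
Checksum = ~0x860B & 0xFFFF = 0x79F4.

79F4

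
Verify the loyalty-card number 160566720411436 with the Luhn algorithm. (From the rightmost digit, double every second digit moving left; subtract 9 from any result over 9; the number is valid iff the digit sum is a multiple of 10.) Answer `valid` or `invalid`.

invalid

From the right, keep odd positions and double even positions (subtract 9 from any doubled value over 9):
  doubled (positions 2,4,...): 6 2 8 4 3 1 3 → sum 27
  kept (positions 1,3,...): 6 4 1 0 7 6 0 1 → sum 25
Total = 52.
52 mod 10 = 2, so the number is invalid.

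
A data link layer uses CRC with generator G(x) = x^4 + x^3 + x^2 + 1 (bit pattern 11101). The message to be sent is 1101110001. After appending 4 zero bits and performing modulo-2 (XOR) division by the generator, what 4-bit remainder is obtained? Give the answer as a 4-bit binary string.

1010

Append 4 zeros: 11011100010000. Divide by 11101 (XOR where the leading bit is 1):
  pos 0: 11011 XOR 11101 = 00110
  pos 2: 11010 XOR 11101 = 00111
  pos 4: 11100 XOR 11101 = 00001
  pos 8: 11000 XOR 11101 = 00101
Remainder (last 4 bits) = 1010. This is the CRC / FCS.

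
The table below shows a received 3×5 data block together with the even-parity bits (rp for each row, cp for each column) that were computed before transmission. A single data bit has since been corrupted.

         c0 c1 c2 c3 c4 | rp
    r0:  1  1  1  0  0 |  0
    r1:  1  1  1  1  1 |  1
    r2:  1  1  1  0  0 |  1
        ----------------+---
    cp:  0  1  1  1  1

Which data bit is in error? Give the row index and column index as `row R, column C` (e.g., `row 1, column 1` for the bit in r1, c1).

Recompute each row's even parity and compare to rp:
  r0: data parity 1, sent rp 0 → mismatch
  r1: data parity 1, sent rp 1 → ok
  r2: data parity 1, sent rp 1 → ok
Recompute each column's even parity and compare to cp:
  c0: data parity 1, sent cp 0 → mismatch
  c1: data parity 1, sent cp 1 → ok
  c2: data parity 1, sent cp 1 → ok
  c3: data parity 1, sent cp 1 → ok
  c4: data parity 1, sent cp 1 → ok
Exactly one row (r0) and one column (c0) fail → the flipped bit is at their intersection.

row 0, column 0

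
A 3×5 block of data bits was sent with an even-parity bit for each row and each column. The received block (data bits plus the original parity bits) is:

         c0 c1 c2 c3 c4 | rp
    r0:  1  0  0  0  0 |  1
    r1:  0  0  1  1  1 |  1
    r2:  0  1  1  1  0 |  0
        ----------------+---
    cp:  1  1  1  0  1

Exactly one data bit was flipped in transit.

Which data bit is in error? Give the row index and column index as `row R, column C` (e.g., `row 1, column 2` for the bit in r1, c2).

row 2, column 2

Recompute each row's even parity and compare to rp:
  r0: data parity 1, sent rp 1 → ok
  r1: data parity 1, sent rp 1 → ok
  r2: data parity 1, sent rp 0 → mismatch
Recompute each column's even parity and compare to cp:
  c0: data parity 1, sent cp 1 → ok
  c1: data parity 1, sent cp 1 → ok
  c2: data parity 0, sent cp 1 → mismatch
  c3: data parity 0, sent cp 0 → ok
  c4: data parity 1, sent cp 1 → ok
Exactly one row (r2) and one column (c2) fail → the flipped bit is at their intersection.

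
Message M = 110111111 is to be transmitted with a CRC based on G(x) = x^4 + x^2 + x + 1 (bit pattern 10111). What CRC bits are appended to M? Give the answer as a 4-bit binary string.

1100

Append 4 zeros: 1101111110000. Divide by 10111 (XOR where the leading bit is 1):
  pos 0: 11011 XOR 10111 = 01100
  pos 1: 11001 XOR 10111 = 01110
  pos 2: 11101 XOR 10111 = 01010
  pos 3: 10101 XOR 10111 = 00010
  pos 6: 10100 XOR 10111 = 00011
Remainder (last 4 bits) = 1100. This is the CRC / FCS.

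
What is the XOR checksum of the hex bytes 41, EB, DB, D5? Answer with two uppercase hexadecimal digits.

A4

XOR the bytes together:
  start with 0x41
  0x41 ⊕ 0xEB = 0xAA
  0xAA ⊕ 0xDB = 0x71
  0x71 ⊕ 0xD5 = 0xA4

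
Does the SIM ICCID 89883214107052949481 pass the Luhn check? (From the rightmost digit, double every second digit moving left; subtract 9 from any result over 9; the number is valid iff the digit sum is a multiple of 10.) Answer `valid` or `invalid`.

From the right, keep odd positions and double even positions (subtract 9 from any doubled value over 9):
  doubled (positions 2,4,...): 7 9 9 1 5 2 2 6 7 7 → sum 55
  kept (positions 1,3,...): 1 4 4 2 0 0 4 2 8 9 → sum 34
Total = 89.
89 mod 10 = 9, so the number is invalid.

invalid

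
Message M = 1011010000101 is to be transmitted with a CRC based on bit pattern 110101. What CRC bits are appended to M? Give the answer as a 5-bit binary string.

Append 5 zeros: 101101000010100000. Divide by 110101 (XOR where the leading bit is 1):
  pos 0: 101101 XOR 110101 = 011000
  pos 1: 110000 XOR 110101 = 000101
  pos 4: 101000 XOR 110101 = 011101
  pos 5: 111011 XOR 110101 = 001110
  pos 7: 111001 XOR 110101 = 001100
  pos 9: 110000 XOR 110101 = 000101
  pos 12: 101000 XOR 110101 = 011101
Remainder (last 5 bits) = 11101. This is the CRC / FCS.

11101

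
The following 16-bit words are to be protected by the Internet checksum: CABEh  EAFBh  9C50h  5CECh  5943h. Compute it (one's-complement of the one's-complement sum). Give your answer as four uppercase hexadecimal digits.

F7C4

One's-complement addition (fold any carry out of bit 15 back into bit 0):
  0xCABE + 0xEAFB = 0x1B5B9 → wrap carry → 0xB5BA
  0xB5BA + 0x9C50 = 0x1520A → wrap carry → 0x520B
  0x520B + 0x5CEC = 0x0AEF7
  0xAEF7 + 0x5943 = 0x1083A → wrap carry → 0x083B
One's-complement sum = 0x083B.
Checksum = ~0x083B & 0xFFFF = 0xF7C4.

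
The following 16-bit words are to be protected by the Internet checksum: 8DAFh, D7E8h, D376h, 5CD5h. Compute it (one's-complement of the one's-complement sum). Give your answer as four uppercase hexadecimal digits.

6A1B

One's-complement addition (fold any carry out of bit 15 back into bit 0):
  0x8DAF + 0xD7E8 = 0x16597 → wrap carry → 0x6598
  0x6598 + 0xD376 = 0x1390E → wrap carry → 0x390F
  0x390F + 0x5CD5 = 0x095E4
One's-complement sum = 0x95E4.
Checksum = ~0x95E4 & 0xFFFF = 0x6A1B.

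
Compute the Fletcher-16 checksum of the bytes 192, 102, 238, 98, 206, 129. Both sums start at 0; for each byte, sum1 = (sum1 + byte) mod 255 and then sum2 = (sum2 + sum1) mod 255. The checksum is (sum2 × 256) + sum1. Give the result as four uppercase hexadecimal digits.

Running sums (mod 255):
  after byte 0 (192): sum1=192, sum2=192
  after byte 1 (102): sum1=39, sum2=231
  after byte 2 (238): sum1=22, sum2=253
  after byte 3 (98): sum1=120, sum2=118
  after byte 4 (206): sum1=71, sum2=189
  after byte 5 (129): sum1=200, sum2=134
Checksum = sum2·256 + sum1 = 134·256 + 200 = 34504 = 0x86C8.

86C8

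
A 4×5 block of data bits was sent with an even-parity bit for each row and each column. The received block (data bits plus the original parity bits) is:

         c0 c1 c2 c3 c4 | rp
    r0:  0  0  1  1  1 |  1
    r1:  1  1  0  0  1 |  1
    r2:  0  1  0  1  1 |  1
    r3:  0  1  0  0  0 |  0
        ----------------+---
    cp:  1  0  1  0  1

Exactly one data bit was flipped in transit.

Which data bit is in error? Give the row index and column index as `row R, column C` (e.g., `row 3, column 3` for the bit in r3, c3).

Recompute each row's even parity and compare to rp:
  r0: data parity 1, sent rp 1 → ok
  r1: data parity 1, sent rp 1 → ok
  r2: data parity 1, sent rp 1 → ok
  r3: data parity 1, sent rp 0 → mismatch
Recompute each column's even parity and compare to cp:
  c0: data parity 1, sent cp 1 → ok
  c1: data parity 1, sent cp 0 → mismatch
  c2: data parity 1, sent cp 1 → ok
  c3: data parity 0, sent cp 0 → ok
  c4: data parity 1, sent cp 1 → ok
Exactly one row (r3) and one column (c1) fail → the flipped bit is at their intersection.

row 3, column 1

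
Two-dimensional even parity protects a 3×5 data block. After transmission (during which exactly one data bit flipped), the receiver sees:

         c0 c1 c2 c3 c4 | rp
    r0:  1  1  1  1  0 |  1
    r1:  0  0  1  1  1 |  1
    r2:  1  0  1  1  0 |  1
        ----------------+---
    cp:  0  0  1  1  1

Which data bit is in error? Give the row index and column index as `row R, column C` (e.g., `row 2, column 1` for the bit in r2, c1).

Recompute each row's even parity and compare to rp:
  r0: data parity 0, sent rp 1 → mismatch
  r1: data parity 1, sent rp 1 → ok
  r2: data parity 1, sent rp 1 → ok
Recompute each column's even parity and compare to cp:
  c0: data parity 0, sent cp 0 → ok
  c1: data parity 1, sent cp 0 → mismatch
  c2: data parity 1, sent cp 1 → ok
  c3: data parity 1, sent cp 1 → ok
  c4: data parity 1, sent cp 1 → ok
Exactly one row (r0) and one column (c1) fail → the flipped bit is at their intersection.

row 0, column 1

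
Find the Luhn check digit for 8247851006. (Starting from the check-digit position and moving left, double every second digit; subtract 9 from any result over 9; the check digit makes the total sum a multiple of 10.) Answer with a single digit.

6

Partial digits right→left: 6 0 0 1 5 8 7 4 2 8
Double every second digit counting from the check-digit position (so the 1st, 3rd, 5th, ... of the partial from the right).
  doubled (with −9 where >9): 3 0 1 5 4 → sum 13
  kept as-is: 0 1 8 4 8 → sum 21
Total = 13 + 21 = 34.
Check digit = (10 − (34 mod 10)) mod 10 = 6.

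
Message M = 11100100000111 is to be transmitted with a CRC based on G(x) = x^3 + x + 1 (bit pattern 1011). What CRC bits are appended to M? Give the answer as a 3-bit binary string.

011

Append 3 zeros: 11100100000111000. Divide by 1011 (XOR where the leading bit is 1):
  pos 0: 1110 XOR 1011 = 0101
  pos 1: 1010 XOR 1011 = 0001
  pos 4: 1100 XOR 1011 = 0111
  pos 5: 1110 XOR 1011 = 0101
  pos 6: 1010 XOR 1011 = 0001
  pos 9: 1011 XOR 1011 = 0000
  pos 13: 1000 XOR 1011 = 0011
Remainder (last 3 bits) = 011. This is the CRC / FCS.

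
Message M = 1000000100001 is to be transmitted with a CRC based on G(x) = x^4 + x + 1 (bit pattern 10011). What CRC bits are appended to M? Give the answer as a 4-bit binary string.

1011

Append 4 zeros: 10000001000010000. Divide by 10011 (XOR where the leading bit is 1):
  pos 0: 10000 XOR 10011 = 00011
  pos 3: 11001 XOR 10011 = 01010
  pos 4: 10100 XOR 10011 = 00111
  pos 6: 11100 XOR 10011 = 01111
  pos 7: 11110 XOR 10011 = 01101
  pos 8: 11011 XOR 10011 = 01000
  pos 9: 10000 XOR 10011 = 00011
  pos 12: 11000 XOR 10011 = 01011
Remainder (last 4 bits) = 1011. This is the CRC / FCS.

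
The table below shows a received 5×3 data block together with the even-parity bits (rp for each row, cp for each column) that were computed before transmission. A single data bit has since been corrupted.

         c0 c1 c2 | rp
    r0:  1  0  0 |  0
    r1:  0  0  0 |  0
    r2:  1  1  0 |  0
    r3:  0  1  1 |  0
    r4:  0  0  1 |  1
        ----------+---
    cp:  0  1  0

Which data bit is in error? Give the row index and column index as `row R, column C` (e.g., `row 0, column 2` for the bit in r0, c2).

row 0, column 1

Recompute each row's even parity and compare to rp:
  r0: data parity 1, sent rp 0 → mismatch
  r1: data parity 0, sent rp 0 → ok
  r2: data parity 0, sent rp 0 → ok
  r3: data parity 0, sent rp 0 → ok
  r4: data parity 1, sent rp 1 → ok
Recompute each column's even parity and compare to cp:
  c0: data parity 0, sent cp 0 → ok
  c1: data parity 0, sent cp 1 → mismatch
  c2: data parity 0, sent cp 0 → ok
Exactly one row (r0) and one column (c1) fail → the flipped bit is at their intersection.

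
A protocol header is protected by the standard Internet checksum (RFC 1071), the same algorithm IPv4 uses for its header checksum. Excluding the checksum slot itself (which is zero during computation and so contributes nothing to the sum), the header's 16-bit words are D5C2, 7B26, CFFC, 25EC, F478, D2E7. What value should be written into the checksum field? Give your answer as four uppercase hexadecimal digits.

One's-complement addition (fold any carry out of bit 15 back into bit 0):
  0xD5C2 + 0x7B26 = 0x150E8 → wrap carry → 0x50E9
  0x50E9 + 0xCFFC = 0x120E5 → wrap carry → 0x20E6
  0x20E6 + 0x25EC = 0x046D2
  0x46D2 + 0xF478 = 0x13B4A → wrap carry → 0x3B4B
  0x3B4B + 0xD2E7 = 0x10E32 → wrap carry → 0x0E33
One's-complement sum = 0x0E33.
Checksum = ~0x0E33 & 0xFFFF = 0xF1CC.

F1CC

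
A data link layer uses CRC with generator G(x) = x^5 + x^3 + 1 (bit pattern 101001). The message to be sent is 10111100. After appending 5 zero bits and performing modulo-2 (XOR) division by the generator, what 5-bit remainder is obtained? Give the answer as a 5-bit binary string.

00111

Append 5 zeros: 1011110000000. Divide by 101001 (XOR where the leading bit is 1):
  pos 0: 101111 XOR 101001 = 000110
  pos 3: 110000 XOR 101001 = 011001
  pos 4: 110010 XOR 101001 = 011011
  pos 5: 110110 XOR 101001 = 011111
  pos 6: 111110 XOR 101001 = 010111
  pos 7: 101110 XOR 101001 = 000111
Remainder (last 5 bits) = 00111. This is the CRC / FCS.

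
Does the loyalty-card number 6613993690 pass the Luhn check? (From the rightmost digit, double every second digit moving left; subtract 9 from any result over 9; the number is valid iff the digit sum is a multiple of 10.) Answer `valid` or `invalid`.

From the right, keep odd positions and double even positions (subtract 9 from any doubled value over 9):
  doubled (positions 2,4,...): 9 6 9 2 3 → sum 29
  kept (positions 1,3,...): 0 6 9 3 6 → sum 24
Total = 53.
53 mod 10 = 3, so the number is invalid.

invalid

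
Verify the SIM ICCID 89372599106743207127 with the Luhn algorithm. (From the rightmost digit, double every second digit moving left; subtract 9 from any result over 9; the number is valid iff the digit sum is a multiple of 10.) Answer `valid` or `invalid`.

From the right, keep odd positions and double even positions (subtract 9 from any doubled value over 9):
  doubled (positions 2,4,...): 4 5 4 8 3 2 9 4 6 7 → sum 52
  kept (positions 1,3,...): 7 1 0 3 7 0 9 5 7 9 → sum 48
Total = 100.
100 mod 10 = 0, so the number is valid.

valid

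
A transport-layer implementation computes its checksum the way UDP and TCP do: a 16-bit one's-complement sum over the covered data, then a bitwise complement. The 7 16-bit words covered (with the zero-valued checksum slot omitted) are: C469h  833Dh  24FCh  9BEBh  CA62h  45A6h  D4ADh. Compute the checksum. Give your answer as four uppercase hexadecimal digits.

12BA

One's-complement addition (fold any carry out of bit 15 back into bit 0):
  0xC469 + 0x833D = 0x147A6 → wrap carry → 0x47A7
  0x47A7 + 0x24FC = 0x06CA3
  0x6CA3 + 0x9BEB = 0x1088E → wrap carry → 0x088F
  0x088F + 0xCA62 = 0x0D2F1
  0xD2F1 + 0x45A6 = 0x11897 → wrap carry → 0x1898
  0x1898 + 0xD4AD = 0x0ED45
One's-complement sum = 0xED45.
Checksum = ~0xED45 & 0xFFFF = 0x12BA.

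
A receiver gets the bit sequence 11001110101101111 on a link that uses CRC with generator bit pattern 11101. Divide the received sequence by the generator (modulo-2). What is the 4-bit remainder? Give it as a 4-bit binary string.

0000

Modulo-2 division of 11001110101101111 by 11101:
  pos 0: 11001 XOR 11101 = 00100
  pos 2: 10011 XOR 11101 = 01110
  pos 3: 11100 XOR 11101 = 00001
  pos 7: 11011 XOR 11101 = 00110
  pos 9: 11001 XOR 11101 = 00100
  pos 11: 10011 XOR 11101 = 01110
  pos 12: 11101 XOR 11101 = 00000
Remainder = 0000 (zero — the frame passes the CRC check).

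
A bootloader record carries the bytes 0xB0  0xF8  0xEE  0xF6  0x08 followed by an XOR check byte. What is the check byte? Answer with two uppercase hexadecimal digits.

58

XOR the bytes together:
  start with 0xB0
  0xB0 ⊕ 0xF8 = 0x48
  0x48 ⊕ 0xEE = 0xA6
  0xA6 ⊕ 0xF6 = 0x50
  0x50 ⊕ 0x08 = 0x58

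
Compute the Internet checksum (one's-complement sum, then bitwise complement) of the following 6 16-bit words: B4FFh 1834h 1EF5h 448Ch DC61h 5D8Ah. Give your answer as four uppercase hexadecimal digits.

955E

One's-complement addition (fold any carry out of bit 15 back into bit 0):
  0xB4FF + 0x1834 = 0x0CD33
  0xCD33 + 0x1EF5 = 0x0EC28
  0xEC28 + 0x448C = 0x130B4 → wrap carry → 0x30B5
  0x30B5 + 0xDC61 = 0x10D16 → wrap carry → 0x0D17
  0x0D17 + 0x5D8A = 0x06AA1
One's-complement sum = 0x6AA1.
Checksum = ~0x6AA1 & 0xFFFF = 0x955E.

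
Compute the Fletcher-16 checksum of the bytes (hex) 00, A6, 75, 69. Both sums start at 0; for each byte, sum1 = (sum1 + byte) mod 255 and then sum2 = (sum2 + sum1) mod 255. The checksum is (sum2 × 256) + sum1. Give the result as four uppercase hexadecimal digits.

Running sums (mod 255):
  after byte 0 (00): sum1=0, sum2=0
  after byte 1 (A6): sum1=166, sum2=166
  after byte 2 (75): sum1=28, sum2=194
  after byte 3 (69): sum1=133, sum2=72
Checksum = sum2·256 + sum1 = 72·256 + 133 = 18565 = 0x4885.

4885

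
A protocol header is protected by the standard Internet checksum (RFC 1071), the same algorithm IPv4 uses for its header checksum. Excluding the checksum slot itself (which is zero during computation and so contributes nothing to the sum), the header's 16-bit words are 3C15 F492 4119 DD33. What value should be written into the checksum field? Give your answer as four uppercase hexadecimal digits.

One's-complement addition (fold any carry out of bit 15 back into bit 0):
  0x3C15 + 0xF492 = 0x130A7 → wrap carry → 0x30A8
  0x30A8 + 0x4119 = 0x071C1
  0x71C1 + 0xDD33 = 0x14EF4 → wrap carry → 0x4EF5
One's-complement sum = 0x4EF5.
Checksum = ~0x4EF5 & 0xFFFF = 0xB10A.

B10A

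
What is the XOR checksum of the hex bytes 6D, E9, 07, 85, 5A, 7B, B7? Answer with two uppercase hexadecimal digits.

XOR the bytes together:
  start with 0x6D
  0x6D ⊕ 0xE9 = 0x84
  0x84 ⊕ 0x07 = 0x83
  0x83 ⊕ 0x85 = 0x06
  0x06 ⊕ 0x5A = 0x5C
  0x5C ⊕ 0x7B = 0x27
  0x27 ⊕ 0xB7 = 0x90

90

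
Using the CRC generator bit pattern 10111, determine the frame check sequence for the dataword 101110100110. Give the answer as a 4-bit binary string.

0001

Append 4 zeros: 1011101001100000. Divide by 10111 (XOR where the leading bit is 1):
  pos 0: 10111 XOR 10111 = 00000
  pos 6: 10011 XOR 10111 = 00100
  pos 8: 10000 XOR 10111 = 00111
  pos 10: 11100 XOR 10111 = 01011
  pos 11: 10110 XOR 10111 = 00001
Remainder (last 4 bits) = 0001. This is the CRC / FCS.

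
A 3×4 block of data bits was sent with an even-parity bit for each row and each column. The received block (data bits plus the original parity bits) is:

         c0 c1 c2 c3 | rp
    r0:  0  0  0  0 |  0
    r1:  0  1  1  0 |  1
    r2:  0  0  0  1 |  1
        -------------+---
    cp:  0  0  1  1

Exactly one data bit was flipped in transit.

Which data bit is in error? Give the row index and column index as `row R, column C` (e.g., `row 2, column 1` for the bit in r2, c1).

row 1, column 1

Recompute each row's even parity and compare to rp:
  r0: data parity 0, sent rp 0 → ok
  r1: data parity 0, sent rp 1 → mismatch
  r2: data parity 1, sent rp 1 → ok
Recompute each column's even parity and compare to cp:
  c0: data parity 0, sent cp 0 → ok
  c1: data parity 1, sent cp 0 → mismatch
  c2: data parity 1, sent cp 1 → ok
  c3: data parity 1, sent cp 1 → ok
Exactly one row (r1) and one column (c1) fail → the flipped bit is at their intersection.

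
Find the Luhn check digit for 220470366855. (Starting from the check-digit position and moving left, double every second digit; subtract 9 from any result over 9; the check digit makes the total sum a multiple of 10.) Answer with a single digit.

4

Partial digits right→left: 5 5 8 6 6 3 0 7 4 0 2 2
Double every second digit counting from the check-digit position (so the 1st, 3rd, 5th, ... of the partial from the right).
  doubled (with −9 where >9): 1 7 3 0 8 4 → sum 23
  kept as-is: 5 6 3 7 0 2 → sum 23
Total = 23 + 23 = 46.
Check digit = (10 − (46 mod 10)) mod 10 = 4.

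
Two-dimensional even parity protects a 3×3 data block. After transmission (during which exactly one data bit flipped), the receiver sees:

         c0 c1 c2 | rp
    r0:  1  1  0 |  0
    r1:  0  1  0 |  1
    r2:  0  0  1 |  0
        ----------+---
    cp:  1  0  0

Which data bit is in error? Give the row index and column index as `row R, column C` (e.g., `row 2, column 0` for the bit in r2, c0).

row 2, column 2

Recompute each row's even parity and compare to rp:
  r0: data parity 0, sent rp 0 → ok
  r1: data parity 1, sent rp 1 → ok
  r2: data parity 1, sent rp 0 → mismatch
Recompute each column's even parity and compare to cp:
  c0: data parity 1, sent cp 1 → ok
  c1: data parity 0, sent cp 0 → ok
  c2: data parity 1, sent cp 0 → mismatch
Exactly one row (r2) and one column (c2) fail → the flipped bit is at their intersection.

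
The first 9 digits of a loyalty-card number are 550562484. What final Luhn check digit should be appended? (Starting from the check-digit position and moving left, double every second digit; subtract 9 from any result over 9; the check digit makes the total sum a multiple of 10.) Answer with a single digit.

Partial digits right→left: 4 8 4 2 6 5 0 5 5
Double every second digit counting from the check-digit position (so the 1st, 3rd, 5th, ... of the partial from the right).
  doubled (with −9 where >9): 8 8 3 0 1 → sum 20
  kept as-is: 8 2 5 5 → sum 20
Total = 20 + 20 = 40.
Check digit = (10 − (40 mod 10)) mod 10 = 0.

0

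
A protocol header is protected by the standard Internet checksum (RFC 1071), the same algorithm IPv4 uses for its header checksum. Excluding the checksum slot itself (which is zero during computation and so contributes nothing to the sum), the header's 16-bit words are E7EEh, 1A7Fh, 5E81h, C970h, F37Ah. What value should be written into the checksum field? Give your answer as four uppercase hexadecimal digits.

One's-complement addition (fold any carry out of bit 15 back into bit 0):
  0xE7EE + 0x1A7F = 0x1026D → wrap carry → 0x026E
  0x026E + 0x5E81 = 0x060EF
  0x60EF + 0xC970 = 0x12A5F → wrap carry → 0x2A60
  0x2A60 + 0xF37A = 0x11DDA → wrap carry → 0x1DDB
One's-complement sum = 0x1DDB.
Checksum = ~0x1DDB & 0xFFFF = 0xE224.

E224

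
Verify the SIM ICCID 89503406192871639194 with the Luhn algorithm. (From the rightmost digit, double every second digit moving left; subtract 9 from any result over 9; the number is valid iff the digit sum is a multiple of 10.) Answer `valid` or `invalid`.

From the right, keep odd positions and double even positions (subtract 9 from any doubled value over 9):
  doubled (positions 2,4,...): 9 9 3 5 4 2 0 6 1 7 → sum 46
  kept (positions 1,3,...): 4 1 3 1 8 9 6 4 0 9 → sum 45
Total = 91.
91 mod 10 = 1, so the number is invalid.

invalid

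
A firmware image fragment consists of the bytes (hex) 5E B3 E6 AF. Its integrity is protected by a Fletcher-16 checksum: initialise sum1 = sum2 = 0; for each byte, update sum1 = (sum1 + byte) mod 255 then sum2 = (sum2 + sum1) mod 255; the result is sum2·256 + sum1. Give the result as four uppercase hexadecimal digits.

Running sums (mod 255):
  after byte 0 (5E): sum1=94, sum2=94
  after byte 1 (B3): sum1=18, sum2=112
  after byte 2 (E6): sum1=248, sum2=105
  after byte 3 (AF): sum1=168, sum2=18
Checksum = sum2·256 + sum1 = 18·256 + 168 = 4776 = 0x12A8.

12A8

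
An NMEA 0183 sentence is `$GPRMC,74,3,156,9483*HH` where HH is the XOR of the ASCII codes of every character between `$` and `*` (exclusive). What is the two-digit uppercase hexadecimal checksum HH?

4F

XOR the ASCII codes of the payload characters:
  'G' = 0x47 → acc = 0x47
  'P' = 0x50 → acc = 0x17
  'R' = 0x52 → acc = 0x45
  'M' = 0x4D → acc = 0x08
  'C' = 0x43 → acc = 0x4B
  ',' = 0x2C → acc = 0x67
  '7' = 0x37 → acc = 0x50
  '4' = 0x34 → acc = 0x64
  ',' = 0x2C → acc = 0x48
  '3' = 0x33 → acc = 0x7B
  ',' = 0x2C → acc = 0x57
  '1' = 0x31 → acc = 0x66
  '5' = 0x35 → acc = 0x53
  '6' = 0x36 → acc = 0x65
  ',' = 0x2C → acc = 0x49
  '9' = 0x39 → acc = 0x70
  '4' = 0x34 → acc = 0x44
  '8' = 0x38 → acc = 0x7C
  '3' = 0x33 → acc = 0x4F
Checksum = 0x4F.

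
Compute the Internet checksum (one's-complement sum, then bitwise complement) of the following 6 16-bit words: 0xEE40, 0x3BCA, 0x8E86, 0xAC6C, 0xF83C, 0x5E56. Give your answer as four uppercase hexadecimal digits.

446E

One's-complement addition (fold any carry out of bit 15 back into bit 0):
  0xEE40 + 0x3BCA = 0x12A0A → wrap carry → 0x2A0B
  0x2A0B + 0x8E86 = 0x0B891
  0xB891 + 0xAC6C = 0x164FD → wrap carry → 0x64FE
  0x64FE + 0xF83C = 0x15D3A → wrap carry → 0x5D3B
  0x5D3B + 0x5E56 = 0x0BB91
One's-complement sum = 0xBB91.
Checksum = ~0xBB91 & 0xFFFF = 0x446E.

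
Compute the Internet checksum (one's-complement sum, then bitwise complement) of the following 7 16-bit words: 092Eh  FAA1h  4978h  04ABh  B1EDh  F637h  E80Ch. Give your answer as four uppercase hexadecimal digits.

1DDA

One's-complement addition (fold any carry out of bit 15 back into bit 0):
  0x092E + 0xFAA1 = 0x103CF → wrap carry → 0x03D0
  0x03D0 + 0x4978 = 0x04D48
  0x4D48 + 0x04AB = 0x051F3
  0x51F3 + 0xB1ED = 0x103E0 → wrap carry → 0x03E1
  0x03E1 + 0xF637 = 0x0FA18
  0xFA18 + 0xE80C = 0x1E224 → wrap carry → 0xE225
One's-complement sum = 0xE225.
Checksum = ~0xE225 & 0xFFFF = 0x1DDA.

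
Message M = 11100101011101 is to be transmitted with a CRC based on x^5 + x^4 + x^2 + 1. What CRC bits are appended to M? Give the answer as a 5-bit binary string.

11100

Append 5 zeros: 1110010101110100000. Divide by 110101 (XOR where the leading bit is 1):
  pos 0: 111001 XOR 110101 = 001100
  pos 2: 110001 XOR 110101 = 000100
  pos 5: 100011 XOR 110101 = 010110
  pos 6: 101101 XOR 110101 = 011000
  pos 7: 110000 XOR 110101 = 000101
  pos 10: 101100 XOR 110101 = 011001
  pos 11: 110010 XOR 110101 = 000111
Remainder (last 5 bits) = 11100. This is the CRC / FCS.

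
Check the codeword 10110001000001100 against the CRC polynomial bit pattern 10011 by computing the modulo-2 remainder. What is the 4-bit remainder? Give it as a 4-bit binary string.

0000

Modulo-2 division of 10110001000001100 by 10011:
  pos 0: 10110 XOR 10011 = 00101
  pos 2: 10100 XOR 10011 = 00111
  pos 4: 11110 XOR 10011 = 01101
  pos 5: 11010 XOR 10011 = 01001
  pos 6: 10010 XOR 10011 = 00001
  pos 10: 10011 XOR 10011 = 00000
Remainder = 0000 (zero — the frame passes the CRC check).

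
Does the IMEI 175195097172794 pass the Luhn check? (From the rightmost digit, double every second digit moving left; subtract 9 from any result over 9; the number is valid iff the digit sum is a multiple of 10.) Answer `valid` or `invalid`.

From the right, keep odd positions and double even positions (subtract 9 from any doubled value over 9):
  doubled (positions 2,4,...): 9 4 2 9 1 2 5 → sum 32
  kept (positions 1,3,...): 4 7 7 7 0 9 5 1 → sum 40
Total = 72.
72 mod 10 = 2, so the number is invalid.

invalid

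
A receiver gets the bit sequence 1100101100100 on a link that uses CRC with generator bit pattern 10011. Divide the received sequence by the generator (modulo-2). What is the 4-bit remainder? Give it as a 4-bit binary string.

Modulo-2 division of 1100101100100 by 10011:
  pos 0: 11001 XOR 10011 = 01010
  pos 1: 10100 XOR 10011 = 00111
  pos 3: 11111 XOR 10011 = 01100
  pos 4: 11000 XOR 10011 = 01011
  pos 5: 10110 XOR 10011 = 00101
  pos 7: 10110 XOR 10011 = 00101
Remainder = 1010 (nonzero — an error is detected).

1010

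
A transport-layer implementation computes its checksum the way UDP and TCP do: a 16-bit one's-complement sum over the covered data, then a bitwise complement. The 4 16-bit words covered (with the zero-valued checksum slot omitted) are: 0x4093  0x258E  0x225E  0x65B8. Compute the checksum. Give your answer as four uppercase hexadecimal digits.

11C8

One's-complement addition (fold any carry out of bit 15 back into bit 0):
  0x4093 + 0x258E = 0x06621
  0x6621 + 0x225E = 0x0887F
  0x887F + 0x65B8 = 0x0EE37
One's-complement sum = 0xEE37.
Checksum = ~0xEE37 & 0xFFFF = 0x11C8.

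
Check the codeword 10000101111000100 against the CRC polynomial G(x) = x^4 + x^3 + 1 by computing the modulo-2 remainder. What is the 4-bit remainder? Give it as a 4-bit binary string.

Modulo-2 division of 10000101111000100 by 11001:
  pos 0: 10000 XOR 11001 = 01001
  pos 1: 10011 XOR 11001 = 01010
  pos 2: 10100 XOR 11001 = 01101
  pos 3: 11011 XOR 11001 = 00010
  pos 6: 10111 XOR 11001 = 01110
  pos 7: 11100 XOR 11001 = 00101
  pos 9: 10100 XOR 11001 = 01101
  pos 10: 11011 XOR 11001 = 00010
Remainder = 1000 (nonzero — an error is detected).

1000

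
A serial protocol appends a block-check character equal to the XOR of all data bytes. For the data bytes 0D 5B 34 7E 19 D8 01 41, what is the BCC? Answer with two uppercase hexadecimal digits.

9D

XOR the bytes together:
  start with 0x0D
  0x0D ⊕ 0x5B = 0x56
  0x56 ⊕ 0x34 = 0x62
  0x62 ⊕ 0x7E = 0x1C
  0x1C ⊕ 0x19 = 0x05
  0x05 ⊕ 0xD8 = 0xDD
  0xDD ⊕ 0x01 = 0xDC
  0xDC ⊕ 0x41 = 0x9D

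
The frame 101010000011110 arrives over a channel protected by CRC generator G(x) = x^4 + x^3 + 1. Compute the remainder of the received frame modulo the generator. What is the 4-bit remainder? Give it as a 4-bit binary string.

Modulo-2 division of 101010000011110 by 11001:
  pos 0: 10101 XOR 11001 = 01100
  pos 1: 11000 XOR 11001 = 00001
  pos 5: 10000 XOR 11001 = 01001
  pos 6: 10011 XOR 11001 = 01010
  pos 7: 10101 XOR 11001 = 01100
  pos 8: 11001 XOR 11001 = 00000
Remainder = 0010 (nonzero — an error is detected).

0010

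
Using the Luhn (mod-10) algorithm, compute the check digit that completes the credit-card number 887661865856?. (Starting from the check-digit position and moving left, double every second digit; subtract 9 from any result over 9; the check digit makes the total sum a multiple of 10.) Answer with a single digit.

6

Partial digits right→left: 6 5 8 5 6 8 1 6 6 7 8 8
Double every second digit counting from the check-digit position (so the 1st, 3rd, 5th, ... of the partial from the right).
  doubled (with −9 where >9): 3 7 3 2 3 7 → sum 25
  kept as-is: 5 5 8 6 7 8 → sum 39
Total = 25 + 39 = 64.
Check digit = (10 − (64 mod 10)) mod 10 = 6.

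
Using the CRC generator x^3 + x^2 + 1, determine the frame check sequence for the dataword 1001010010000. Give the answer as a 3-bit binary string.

Append 3 zeros: 1001010010000000. Divide by 1101 (XOR where the leading bit is 1):
  pos 0: 1001 XOR 1101 = 0100
  pos 1: 1000 XOR 1101 = 0101
  pos 2: 1011 XOR 1101 = 0110
  pos 3: 1100 XOR 1101 = 0001
  pos 6: 1010 XOR 1101 = 0111
  pos 7: 1110 XOR 1101 = 0011
  pos 9: 1100 XOR 1101 = 0001
  pos 12: 1000 XOR 1101 = 0101
Remainder (last 3 bits) = 101. This is the CRC / FCS.

101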